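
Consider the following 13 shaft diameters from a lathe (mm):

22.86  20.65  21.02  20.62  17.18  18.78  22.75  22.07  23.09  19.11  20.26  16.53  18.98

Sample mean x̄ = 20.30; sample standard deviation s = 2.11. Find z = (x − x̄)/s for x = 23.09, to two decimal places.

z = (23.09 − 20.30) / 2.11 = 1.32.

1.32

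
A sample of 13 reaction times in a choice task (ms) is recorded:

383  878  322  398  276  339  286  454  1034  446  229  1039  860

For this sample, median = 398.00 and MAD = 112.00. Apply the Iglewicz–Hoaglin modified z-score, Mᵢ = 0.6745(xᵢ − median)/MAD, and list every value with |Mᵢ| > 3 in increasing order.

|Mᵢ| > 3 ⇔ |xᵢ − 398.00| > 3·112.00/0.6745 = 498.15.
So outliers lie outside [-100.15, 896.15].
1034: M = 3.83 → outlier.
1039: M = 3.86 → outlier.

1034, 1039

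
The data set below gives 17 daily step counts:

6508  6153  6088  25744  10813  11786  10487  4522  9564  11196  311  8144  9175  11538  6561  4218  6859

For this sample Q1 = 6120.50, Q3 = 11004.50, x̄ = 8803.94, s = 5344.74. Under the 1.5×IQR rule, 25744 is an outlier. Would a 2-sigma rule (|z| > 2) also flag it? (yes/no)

z = (25744 − 8803.94) / 5344.74 = 3.17.
|z| = 3.17 > 2.

yes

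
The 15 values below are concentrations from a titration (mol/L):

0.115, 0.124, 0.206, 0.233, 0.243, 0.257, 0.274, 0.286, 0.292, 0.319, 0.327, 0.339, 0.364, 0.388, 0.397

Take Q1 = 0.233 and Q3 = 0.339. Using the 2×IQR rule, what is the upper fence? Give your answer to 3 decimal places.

IQR = Q3 − Q1 = 0.339 − 0.233 = 0.106.
Lower fence = Q1 − 2·IQR = 0.233 − 0.212 = 0.021.
Upper fence = Q3 + 2·IQR = 0.339 + 0.212 = 0.551.

0.551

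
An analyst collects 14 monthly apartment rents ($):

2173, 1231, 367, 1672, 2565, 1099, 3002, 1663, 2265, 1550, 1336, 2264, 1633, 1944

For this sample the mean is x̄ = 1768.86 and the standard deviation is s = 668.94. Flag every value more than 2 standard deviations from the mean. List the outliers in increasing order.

Cutoffs at x̄ ± 2s: 1768.86 ± 2·668.94 = [430.98, 3106.74].
367: z = -2.10, |z| > 2 → outlier.
Every other value lies within [430.98, 3106.74].

367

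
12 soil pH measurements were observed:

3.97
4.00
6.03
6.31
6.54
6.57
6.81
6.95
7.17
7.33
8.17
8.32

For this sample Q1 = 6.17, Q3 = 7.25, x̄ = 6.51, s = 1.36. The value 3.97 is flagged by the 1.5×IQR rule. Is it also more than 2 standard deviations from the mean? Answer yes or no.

no

z = (3.97 − 6.51) / 1.36 = -1.87.
|z| = 1.87 ≤ 2.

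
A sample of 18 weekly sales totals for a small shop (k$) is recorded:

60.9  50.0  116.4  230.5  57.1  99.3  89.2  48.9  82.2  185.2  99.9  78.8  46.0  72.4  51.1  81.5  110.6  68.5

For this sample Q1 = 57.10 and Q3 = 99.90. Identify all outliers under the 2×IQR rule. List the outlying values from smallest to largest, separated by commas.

IQR = Q3 − Q1 = 99.90 − 57.10 = 42.80.
Lower fence = Q1 − 2·IQR = 57.10 − 85.60 = -28.50.
Upper fence = Q3 + 2·IQR = 99.90 + 85.60 = 185.50.
230.5 > 185.50 → outlier.
All remaining values lie within [-28.50, 185.50].

230.5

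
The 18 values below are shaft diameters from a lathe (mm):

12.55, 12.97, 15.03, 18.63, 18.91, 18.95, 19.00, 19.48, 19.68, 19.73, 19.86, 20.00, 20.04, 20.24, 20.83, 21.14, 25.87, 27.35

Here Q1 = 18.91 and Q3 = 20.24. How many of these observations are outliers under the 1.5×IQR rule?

5

IQR = 1.33; fences at 18.91 − 1.995 = 16.915 and 20.24 + 1.995 = 22.235.
Outside the cutoffs: 12.55, 12.97, 15.03, 25.87, 27.35.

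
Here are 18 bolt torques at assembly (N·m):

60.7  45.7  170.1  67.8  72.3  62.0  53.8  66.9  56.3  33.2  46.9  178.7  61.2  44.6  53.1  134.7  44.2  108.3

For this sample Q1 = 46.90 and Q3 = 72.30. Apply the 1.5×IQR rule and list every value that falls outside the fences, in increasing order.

134.7, 170.1, 178.7

IQR = Q3 − Q1 = 72.30 − 46.90 = 25.40.
Lower fence = Q1 − 1.5·IQR = 46.90 − 38.10 = 8.80.
Upper fence = Q3 + 1.5·IQR = 72.30 + 38.10 = 110.40.
134.7 > 110.40 → outlier.
170.1 > 110.40 → outlier.
178.7 > 110.40 → outlier.
All remaining values lie within [8.80, 110.40].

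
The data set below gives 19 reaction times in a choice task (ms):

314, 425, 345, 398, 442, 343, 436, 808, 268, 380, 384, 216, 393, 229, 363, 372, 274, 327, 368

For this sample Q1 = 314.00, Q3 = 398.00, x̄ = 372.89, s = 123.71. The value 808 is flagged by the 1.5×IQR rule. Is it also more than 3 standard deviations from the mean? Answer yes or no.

yes

z = (808 − 372.89) / 123.71 = 3.52.
|z| = 3.52 > 3.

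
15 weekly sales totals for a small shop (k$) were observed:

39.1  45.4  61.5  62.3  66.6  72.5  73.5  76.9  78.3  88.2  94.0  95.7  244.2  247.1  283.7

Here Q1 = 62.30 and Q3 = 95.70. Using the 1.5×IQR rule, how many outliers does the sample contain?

IQR = 33.40; fences at 62.30 − 50.10 = 12.20 and 95.70 + 50.10 = 145.80.
Outside the cutoffs: 244.2, 247.1, 283.7.

3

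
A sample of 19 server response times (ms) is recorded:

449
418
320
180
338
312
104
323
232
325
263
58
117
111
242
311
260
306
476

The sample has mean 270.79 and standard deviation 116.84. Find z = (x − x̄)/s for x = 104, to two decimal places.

z = (104 − 270.79) / 116.84 = -1.43.

-1.43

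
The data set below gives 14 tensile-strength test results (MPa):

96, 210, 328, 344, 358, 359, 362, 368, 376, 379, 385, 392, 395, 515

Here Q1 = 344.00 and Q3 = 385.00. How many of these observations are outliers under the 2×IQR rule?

IQR = 41.00; fences at 344.00 − 82.00 = 262.00 and 385.00 + 82.00 = 467.00.
Outside the cutoffs: 96, 210, 515.

3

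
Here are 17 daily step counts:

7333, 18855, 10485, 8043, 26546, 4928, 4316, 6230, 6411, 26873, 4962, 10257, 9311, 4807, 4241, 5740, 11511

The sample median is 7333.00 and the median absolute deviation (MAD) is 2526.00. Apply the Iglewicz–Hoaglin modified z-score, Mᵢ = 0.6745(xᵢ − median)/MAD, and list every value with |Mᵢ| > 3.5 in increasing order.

26546, 26873

|Mᵢ| > 3.5 ⇔ |xᵢ − 7333.00| > 3.5·2526.00/0.6745 = 13107.49.
So outliers lie outside [-5774.49, 20440.49].
26546: M = 5.13 → outlier.
26873: M = 5.22 → outlier.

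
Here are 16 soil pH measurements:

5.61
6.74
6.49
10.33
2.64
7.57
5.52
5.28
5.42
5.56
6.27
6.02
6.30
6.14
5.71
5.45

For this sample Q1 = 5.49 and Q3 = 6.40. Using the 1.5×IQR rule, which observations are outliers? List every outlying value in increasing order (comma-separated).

2.64, 10.33

IQR = Q3 − Q1 = 6.40 − 5.49 = 0.91.
Lower fence = Q1 − 1.5·IQR = 5.49 − 1.365 = 4.125.
Upper fence = Q3 + 1.5·IQR = 6.40 + 1.365 = 7.765.
2.64 < 4.125 → outlier.
10.33 > 7.765 → outlier.
All remaining values lie within [4.125, 7.765].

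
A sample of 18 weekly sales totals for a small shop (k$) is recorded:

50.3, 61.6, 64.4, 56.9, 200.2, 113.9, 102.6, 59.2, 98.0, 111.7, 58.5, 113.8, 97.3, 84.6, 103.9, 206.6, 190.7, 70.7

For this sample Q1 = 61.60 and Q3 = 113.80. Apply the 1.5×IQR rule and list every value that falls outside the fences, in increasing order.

200.2, 206.6

IQR = Q3 − Q1 = 113.80 − 61.60 = 52.20.
Lower fence = Q1 − 1.5·IQR = 61.60 − 78.30 = -16.70.
Upper fence = Q3 + 1.5·IQR = 113.80 + 78.30 = 192.10.
200.2 > 192.10 → outlier.
206.6 > 192.10 → outlier.
All remaining values lie within [-16.70, 192.10].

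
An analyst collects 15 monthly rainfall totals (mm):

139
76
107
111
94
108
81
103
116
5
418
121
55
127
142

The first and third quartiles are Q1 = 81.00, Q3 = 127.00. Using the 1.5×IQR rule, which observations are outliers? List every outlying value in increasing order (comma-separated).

IQR = Q3 − Q1 = 127.00 − 81.00 = 46.00.
Lower fence = Q1 − 1.5·IQR = 81.00 − 69.00 = 12.00.
Upper fence = Q3 + 1.5·IQR = 127.00 + 69.00 = 196.00.
5 < 12.00 → outlier.
418 > 196.00 → outlier.
All remaining values lie within [12.00, 196.00].

5, 418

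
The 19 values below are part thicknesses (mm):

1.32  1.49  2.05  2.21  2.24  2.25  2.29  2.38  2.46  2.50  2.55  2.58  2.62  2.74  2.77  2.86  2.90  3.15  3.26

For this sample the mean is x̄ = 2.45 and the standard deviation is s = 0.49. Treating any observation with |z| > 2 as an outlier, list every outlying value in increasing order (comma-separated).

Cutoffs at x̄ ± 2s: 2.45 ± 2·0.49 = [1.47, 3.43].
1.32: z = -2.31, |z| > 2 → outlier.
Every other value lies within [1.47, 3.43].

1.32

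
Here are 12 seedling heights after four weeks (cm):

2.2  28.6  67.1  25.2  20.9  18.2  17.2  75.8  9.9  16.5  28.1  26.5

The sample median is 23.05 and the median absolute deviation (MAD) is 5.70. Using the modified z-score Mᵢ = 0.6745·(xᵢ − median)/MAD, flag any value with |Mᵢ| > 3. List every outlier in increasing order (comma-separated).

|Mᵢ| > 3 ⇔ |xᵢ − 23.05| > 3·5.70/0.6745 = 25.35.
So outliers lie outside [-2.30, 48.40].
67.1: M = 5.21 → outlier.
75.8: M = 6.24 → outlier.

67.1, 75.8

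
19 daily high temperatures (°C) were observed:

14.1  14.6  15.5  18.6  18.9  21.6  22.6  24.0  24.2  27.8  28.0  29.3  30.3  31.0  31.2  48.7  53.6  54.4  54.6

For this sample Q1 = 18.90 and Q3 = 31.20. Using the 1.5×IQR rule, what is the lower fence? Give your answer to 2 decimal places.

IQR = Q3 − Q1 = 31.20 − 18.90 = 12.30.
Lower fence = Q1 − 1.5·IQR = 18.90 − 18.45 = 0.45.
Upper fence = Q3 + 1.5·IQR = 31.20 + 18.45 = 49.65.

0.45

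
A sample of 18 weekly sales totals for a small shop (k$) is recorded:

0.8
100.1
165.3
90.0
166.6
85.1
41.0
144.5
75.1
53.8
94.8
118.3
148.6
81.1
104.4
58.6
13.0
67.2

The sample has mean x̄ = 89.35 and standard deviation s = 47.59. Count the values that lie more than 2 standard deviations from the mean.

Cutoffs: x̄ ± 2s = [-5.83, 184.53].
Every value lies within the cutoffs.

0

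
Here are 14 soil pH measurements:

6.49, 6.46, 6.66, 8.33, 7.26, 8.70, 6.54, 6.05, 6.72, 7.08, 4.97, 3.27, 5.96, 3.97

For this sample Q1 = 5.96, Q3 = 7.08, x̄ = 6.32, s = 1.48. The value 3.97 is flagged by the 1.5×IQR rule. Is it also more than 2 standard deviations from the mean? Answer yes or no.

no

z = (3.97 − 6.32) / 1.48 = -1.59.
|z| = 1.59 ≤ 2.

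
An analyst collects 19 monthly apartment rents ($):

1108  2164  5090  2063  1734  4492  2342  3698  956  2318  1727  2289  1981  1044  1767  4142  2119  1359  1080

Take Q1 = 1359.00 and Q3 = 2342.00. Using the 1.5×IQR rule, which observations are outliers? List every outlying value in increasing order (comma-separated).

4142, 4492, 5090

IQR = Q3 − Q1 = 2342.00 − 1359.00 = 983.00.
Lower fence = Q1 − 1.5·IQR = 1359.00 − 1474.50 = -115.50.
Upper fence = Q3 + 1.5·IQR = 2342.00 + 1474.50 = 3816.50.
4142 > 3816.50 → outlier.
4492 > 3816.50 → outlier.
5090 > 3816.50 → outlier.
All remaining values lie within [-115.50, 3816.50].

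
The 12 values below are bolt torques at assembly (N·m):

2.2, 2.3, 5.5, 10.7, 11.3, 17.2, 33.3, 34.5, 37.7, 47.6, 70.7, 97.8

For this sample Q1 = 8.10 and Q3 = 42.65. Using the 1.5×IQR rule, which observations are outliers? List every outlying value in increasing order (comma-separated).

97.8

IQR = Q3 − Q1 = 42.65 − 8.10 = 34.55.
Lower fence = Q1 − 1.5·IQR = 8.10 − 51.825 = -43.725.
Upper fence = Q3 + 1.5·IQR = 42.65 + 51.825 = 94.475.
97.8 > 94.475 → outlier.
All remaining values lie within [-43.725, 94.475].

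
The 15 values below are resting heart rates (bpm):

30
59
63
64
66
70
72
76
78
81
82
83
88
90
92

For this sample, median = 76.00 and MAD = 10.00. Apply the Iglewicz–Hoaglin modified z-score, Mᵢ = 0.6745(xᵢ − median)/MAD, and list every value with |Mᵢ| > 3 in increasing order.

|Mᵢ| > 3 ⇔ |xᵢ − 76.00| > 3·10.00/0.6745 = 44.48.
So outliers lie outside [31.52, 120.48].
30: M = -3.10 → outlier.

30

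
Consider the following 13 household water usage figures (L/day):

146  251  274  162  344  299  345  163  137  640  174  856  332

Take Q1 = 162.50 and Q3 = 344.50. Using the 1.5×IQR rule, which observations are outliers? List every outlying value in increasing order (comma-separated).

640, 856

IQR = Q3 − Q1 = 344.50 − 162.50 = 182.00.
Lower fence = Q1 − 1.5·IQR = 162.50 − 273.00 = -110.50.
Upper fence = Q3 + 1.5·IQR = 344.50 + 273.00 = 617.50.
640 > 617.50 → outlier.
856 > 617.50 → outlier.
All remaining values lie within [-110.50, 617.50].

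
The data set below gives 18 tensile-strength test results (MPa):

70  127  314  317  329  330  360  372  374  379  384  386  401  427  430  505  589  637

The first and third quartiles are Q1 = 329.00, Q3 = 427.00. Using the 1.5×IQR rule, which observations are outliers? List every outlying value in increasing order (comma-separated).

70, 127, 589, 637

IQR = Q3 − Q1 = 427.00 − 329.00 = 98.00.
Lower fence = Q1 − 1.5·IQR = 329.00 − 147.00 = 182.00.
Upper fence = Q3 + 1.5·IQR = 427.00 + 147.00 = 574.00.
70 < 182.00 → outlier.
127 < 182.00 → outlier.
589 > 574.00 → outlier.
637 > 574.00 → outlier.
All remaining values lie within [182.00, 574.00].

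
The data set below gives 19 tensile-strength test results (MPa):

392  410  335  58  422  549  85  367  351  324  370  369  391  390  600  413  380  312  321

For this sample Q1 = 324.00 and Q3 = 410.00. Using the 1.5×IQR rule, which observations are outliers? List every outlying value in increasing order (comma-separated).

IQR = Q3 − Q1 = 410.00 − 324.00 = 86.00.
Lower fence = Q1 − 1.5·IQR = 324.00 − 129.00 = 195.00.
Upper fence = Q3 + 1.5·IQR = 410.00 + 129.00 = 539.00.
58 < 195.00 → outlier.
85 < 195.00 → outlier.
549 > 539.00 → outlier.
600 > 539.00 → outlier.
All remaining values lie within [195.00, 539.00].

58, 85, 549, 600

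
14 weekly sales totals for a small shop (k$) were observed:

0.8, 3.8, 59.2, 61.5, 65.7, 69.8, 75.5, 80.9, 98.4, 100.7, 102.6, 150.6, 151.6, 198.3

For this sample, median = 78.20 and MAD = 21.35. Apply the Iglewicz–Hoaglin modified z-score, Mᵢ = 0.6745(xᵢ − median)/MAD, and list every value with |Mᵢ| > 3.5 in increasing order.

198.3

|Mᵢ| > 3.5 ⇔ |xᵢ − 78.20| > 3.5·21.35/0.6745 = 110.79.
So outliers lie outside [-32.59, 188.99].
198.3: M = 3.79 → outlier.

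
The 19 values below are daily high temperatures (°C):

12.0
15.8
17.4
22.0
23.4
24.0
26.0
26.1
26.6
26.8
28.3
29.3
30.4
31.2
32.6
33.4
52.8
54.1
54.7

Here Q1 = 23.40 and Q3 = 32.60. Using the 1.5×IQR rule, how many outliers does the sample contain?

IQR = 9.20; fences at 23.40 − 13.80 = 9.60 and 32.60 + 13.80 = 46.40.
Outside the cutoffs: 52.8, 54.1, 54.7.

3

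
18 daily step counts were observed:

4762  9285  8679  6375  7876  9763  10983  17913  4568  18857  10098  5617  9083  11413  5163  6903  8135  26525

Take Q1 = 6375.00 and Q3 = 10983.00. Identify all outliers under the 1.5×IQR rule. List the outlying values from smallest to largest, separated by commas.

IQR = Q3 − Q1 = 10983.00 − 6375.00 = 4608.00.
Lower fence = Q1 − 1.5·IQR = 6375.00 − 6912.00 = -537.00.
Upper fence = Q3 + 1.5·IQR = 10983.00 + 6912.00 = 17895.00.
17913 > 17895.00 → outlier.
18857 > 17895.00 → outlier.
26525 > 17895.00 → outlier.
All remaining values lie within [-537.00, 17895.00].

17913, 18857, 26525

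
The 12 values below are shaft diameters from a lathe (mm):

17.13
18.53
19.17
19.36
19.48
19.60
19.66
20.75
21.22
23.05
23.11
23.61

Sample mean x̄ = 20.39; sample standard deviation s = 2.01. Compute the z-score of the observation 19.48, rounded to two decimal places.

-0.45

z = (19.48 − 20.39) / 2.01 = -0.45.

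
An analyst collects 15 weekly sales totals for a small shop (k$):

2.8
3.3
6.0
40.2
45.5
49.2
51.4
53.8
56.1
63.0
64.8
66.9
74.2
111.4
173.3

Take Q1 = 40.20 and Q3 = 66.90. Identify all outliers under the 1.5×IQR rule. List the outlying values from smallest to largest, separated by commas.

IQR = Q3 − Q1 = 66.90 − 40.20 = 26.70.
Lower fence = Q1 − 1.5·IQR = 40.20 − 40.05 = 0.15.
Upper fence = Q3 + 1.5·IQR = 66.90 + 40.05 = 106.95.
111.4 > 106.95 → outlier.
173.3 > 106.95 → outlier.
All remaining values lie within [0.15, 106.95].

111.4, 173.3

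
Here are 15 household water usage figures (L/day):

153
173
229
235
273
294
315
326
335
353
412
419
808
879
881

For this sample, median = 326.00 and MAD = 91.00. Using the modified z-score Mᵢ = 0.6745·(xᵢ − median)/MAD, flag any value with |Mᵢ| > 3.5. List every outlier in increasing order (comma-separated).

|Mᵢ| > 3.5 ⇔ |xᵢ − 326.00| > 3.5·91.00/0.6745 = 472.20.
So outliers lie outside [-146.20, 798.20].
808: M = 3.57 → outlier.
879: M = 4.10 → outlier.
881: M = 4.11 → outlier.

808, 879, 881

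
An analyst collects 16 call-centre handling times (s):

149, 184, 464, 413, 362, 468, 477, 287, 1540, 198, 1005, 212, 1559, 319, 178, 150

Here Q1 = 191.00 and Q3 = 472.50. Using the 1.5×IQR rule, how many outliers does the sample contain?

3

IQR = 281.50; fences at 191.00 − 422.25 = -231.25 and 472.50 + 422.25 = 894.75.
Outside the cutoffs: 1005, 1540, 1559.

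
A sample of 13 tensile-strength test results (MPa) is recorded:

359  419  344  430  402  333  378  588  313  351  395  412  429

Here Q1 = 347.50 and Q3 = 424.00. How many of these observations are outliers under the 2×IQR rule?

IQR = 76.50; fences at 347.50 − 153.00 = 194.50 and 424.00 + 153.00 = 577.00.
Outside the cutoffs: 588.

1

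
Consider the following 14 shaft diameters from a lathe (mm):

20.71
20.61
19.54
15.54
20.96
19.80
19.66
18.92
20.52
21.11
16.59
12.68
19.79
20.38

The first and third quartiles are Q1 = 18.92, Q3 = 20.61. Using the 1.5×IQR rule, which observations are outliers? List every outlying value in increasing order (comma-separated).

IQR = Q3 − Q1 = 20.61 − 18.92 = 1.69.
Lower fence = Q1 − 1.5·IQR = 18.92 − 2.535 = 16.385.
Upper fence = Q3 + 1.5·IQR = 20.61 + 2.535 = 23.145.
12.68 < 16.385 → outlier.
15.54 < 16.385 → outlier.
All remaining values lie within [16.385, 23.145].

12.68, 15.54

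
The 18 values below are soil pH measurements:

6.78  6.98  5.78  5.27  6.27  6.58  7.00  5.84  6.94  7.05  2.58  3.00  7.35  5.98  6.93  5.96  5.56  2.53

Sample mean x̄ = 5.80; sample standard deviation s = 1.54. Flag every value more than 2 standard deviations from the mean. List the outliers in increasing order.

Cutoffs at x̄ ± 2s: 5.80 ± 2·1.54 = [2.72, 8.88].
2.53: z = -2.12, |z| > 2 → outlier.
2.58: z = -2.09, |z| > 2 → outlier.
Every other value lies within [2.72, 8.88].

2.53, 2.58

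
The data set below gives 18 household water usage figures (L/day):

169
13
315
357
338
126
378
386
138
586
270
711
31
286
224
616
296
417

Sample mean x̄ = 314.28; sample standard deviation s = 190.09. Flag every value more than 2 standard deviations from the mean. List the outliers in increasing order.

711

Cutoffs at x̄ ± 2s: 314.28 ± 2·190.09 = [-65.90, 694.46].
711: z = 2.09, |z| > 2 → outlier.
Every other value lies within [-65.90, 694.46].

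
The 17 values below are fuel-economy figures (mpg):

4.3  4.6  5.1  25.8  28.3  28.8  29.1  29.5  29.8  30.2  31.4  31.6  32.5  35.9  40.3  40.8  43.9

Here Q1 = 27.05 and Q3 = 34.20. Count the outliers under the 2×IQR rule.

3

IQR = 7.15; fences at 27.05 − 14.30 = 12.75 and 34.20 + 14.30 = 48.50.
Outside the cutoffs: 4.3, 4.6, 5.1.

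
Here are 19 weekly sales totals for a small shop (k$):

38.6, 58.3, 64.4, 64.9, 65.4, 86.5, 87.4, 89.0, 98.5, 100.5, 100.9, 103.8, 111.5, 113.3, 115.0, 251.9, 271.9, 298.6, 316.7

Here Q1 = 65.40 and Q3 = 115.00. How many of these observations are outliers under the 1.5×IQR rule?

IQR = 49.60; fences at 65.40 − 74.40 = -9.00 and 115.00 + 74.40 = 189.40.
Outside the cutoffs: 251.9, 271.9, 298.6, 316.7.

4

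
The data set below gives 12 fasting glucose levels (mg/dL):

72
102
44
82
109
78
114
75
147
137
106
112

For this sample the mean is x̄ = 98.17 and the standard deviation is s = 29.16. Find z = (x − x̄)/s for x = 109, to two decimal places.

z = (109 − 98.17) / 29.16 = 0.37.

0.37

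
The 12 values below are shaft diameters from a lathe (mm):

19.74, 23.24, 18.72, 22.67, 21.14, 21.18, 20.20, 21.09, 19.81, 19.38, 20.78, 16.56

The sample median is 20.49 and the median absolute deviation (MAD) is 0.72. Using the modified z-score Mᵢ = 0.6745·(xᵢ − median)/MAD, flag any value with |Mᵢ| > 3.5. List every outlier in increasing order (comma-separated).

16.56

|Mᵢ| > 3.5 ⇔ |xᵢ − 20.49| > 3.5·0.72/0.6745 = 3.74.
So outliers lie outside [16.75, 24.23].
16.56: M = -3.68 → outlier.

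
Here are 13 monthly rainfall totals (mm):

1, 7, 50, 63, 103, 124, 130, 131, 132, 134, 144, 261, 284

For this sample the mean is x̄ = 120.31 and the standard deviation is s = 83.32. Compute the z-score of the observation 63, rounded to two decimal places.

z = (63 − 120.31) / 83.32 = -0.69.

-0.69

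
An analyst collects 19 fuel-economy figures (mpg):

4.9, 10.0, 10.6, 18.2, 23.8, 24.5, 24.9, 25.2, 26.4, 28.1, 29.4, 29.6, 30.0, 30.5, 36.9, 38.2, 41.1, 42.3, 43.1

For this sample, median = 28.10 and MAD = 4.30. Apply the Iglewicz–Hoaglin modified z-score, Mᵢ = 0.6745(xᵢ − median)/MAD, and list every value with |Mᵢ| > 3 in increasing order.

4.9

|Mᵢ| > 3 ⇔ |xᵢ − 28.10| > 3·4.30/0.6745 = 19.13.
So outliers lie outside [8.97, 47.23].
4.9: M = -3.64 → outlier.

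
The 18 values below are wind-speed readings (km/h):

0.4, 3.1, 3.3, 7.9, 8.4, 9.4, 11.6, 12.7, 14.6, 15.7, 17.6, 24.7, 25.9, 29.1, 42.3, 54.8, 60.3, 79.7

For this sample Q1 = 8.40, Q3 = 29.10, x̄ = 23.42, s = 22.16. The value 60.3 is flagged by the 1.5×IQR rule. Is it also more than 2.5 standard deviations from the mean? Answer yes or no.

z = (60.3 − 23.42) / 22.16 = 1.66.
|z| = 1.66 ≤ 2.5.

no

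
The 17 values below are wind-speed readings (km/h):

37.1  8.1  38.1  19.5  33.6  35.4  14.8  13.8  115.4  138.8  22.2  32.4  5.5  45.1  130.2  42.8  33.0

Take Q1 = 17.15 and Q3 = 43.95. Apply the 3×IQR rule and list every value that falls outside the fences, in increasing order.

IQR = Q3 − Q1 = 43.95 − 17.15 = 26.80.
Lower fence = Q1 − 3·IQR = 17.15 − 80.40 = -63.25.
Upper fence = Q3 + 3·IQR = 43.95 + 80.40 = 124.35.
130.2 > 124.35 → outlier.
138.8 > 124.35 → outlier.
All remaining values lie within [-63.25, 124.35].

130.2, 138.8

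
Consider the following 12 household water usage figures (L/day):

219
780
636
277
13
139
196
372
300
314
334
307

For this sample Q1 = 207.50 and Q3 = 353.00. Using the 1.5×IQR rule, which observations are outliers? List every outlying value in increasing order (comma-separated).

IQR = Q3 − Q1 = 353.00 − 207.50 = 145.50.
Lower fence = Q1 − 1.5·IQR = 207.50 − 218.25 = -10.75.
Upper fence = Q3 + 1.5·IQR = 353.00 + 218.25 = 571.25.
636 > 571.25 → outlier.
780 > 571.25 → outlier.
All remaining values lie within [-10.75, 571.25].

636, 780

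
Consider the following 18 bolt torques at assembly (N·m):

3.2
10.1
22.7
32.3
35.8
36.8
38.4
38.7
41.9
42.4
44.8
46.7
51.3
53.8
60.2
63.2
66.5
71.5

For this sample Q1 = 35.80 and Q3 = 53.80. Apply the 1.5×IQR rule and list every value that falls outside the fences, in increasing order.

3.2

IQR = Q3 − Q1 = 53.80 − 35.80 = 18.00.
Lower fence = Q1 − 1.5·IQR = 35.80 − 27.00 = 8.80.
Upper fence = Q3 + 1.5·IQR = 53.80 + 27.00 = 80.80.
3.2 < 8.80 → outlier.
All remaining values lie within [8.80, 80.80].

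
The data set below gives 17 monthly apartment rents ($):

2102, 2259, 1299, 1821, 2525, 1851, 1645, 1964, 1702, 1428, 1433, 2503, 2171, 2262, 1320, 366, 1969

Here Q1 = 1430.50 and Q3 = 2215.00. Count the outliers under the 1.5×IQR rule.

0

IQR = 784.50; fences at 1430.50 − 1176.75 = 253.75 and 2215.00 + 1176.75 = 3391.75.
Every value lies within the cutoffs.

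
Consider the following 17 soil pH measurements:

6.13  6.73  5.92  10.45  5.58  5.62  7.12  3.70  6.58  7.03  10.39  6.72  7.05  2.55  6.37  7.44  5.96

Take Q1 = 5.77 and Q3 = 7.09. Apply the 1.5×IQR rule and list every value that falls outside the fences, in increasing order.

2.55, 3.70, 10.39, 10.45

IQR = Q3 − Q1 = 7.09 − 5.77 = 1.32.
Lower fence = Q1 − 1.5·IQR = 5.77 − 1.98 = 3.79.
Upper fence = Q3 + 1.5·IQR = 7.09 + 1.98 = 9.07.
2.55 < 3.79 → outlier.
3.70 < 3.79 → outlier.
10.39 > 9.07 → outlier.
10.45 > 9.07 → outlier.
All remaining values lie within [3.79, 9.07].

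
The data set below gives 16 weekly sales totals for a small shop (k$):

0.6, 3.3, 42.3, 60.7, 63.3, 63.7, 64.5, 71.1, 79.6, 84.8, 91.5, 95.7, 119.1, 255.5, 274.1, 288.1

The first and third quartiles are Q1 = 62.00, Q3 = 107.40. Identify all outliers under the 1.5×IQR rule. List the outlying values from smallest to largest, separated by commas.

IQR = Q3 − Q1 = 107.40 − 62.00 = 45.40.
Lower fence = Q1 − 1.5·IQR = 62.00 − 68.10 = -6.10.
Upper fence = Q3 + 1.5·IQR = 107.40 + 68.10 = 175.50.
255.5 > 175.50 → outlier.
274.1 > 175.50 → outlier.
288.1 > 175.50 → outlier.
All remaining values lie within [-6.10, 175.50].

255.5, 274.1, 288.1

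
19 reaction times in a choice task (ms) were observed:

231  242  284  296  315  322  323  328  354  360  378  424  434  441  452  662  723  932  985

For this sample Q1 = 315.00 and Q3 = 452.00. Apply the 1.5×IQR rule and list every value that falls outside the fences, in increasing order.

IQR = Q3 − Q1 = 452.00 − 315.00 = 137.00.
Lower fence = Q1 − 1.5·IQR = 315.00 − 205.50 = 109.50.
Upper fence = Q3 + 1.5·IQR = 452.00 + 205.50 = 657.50.
662 > 657.50 → outlier.
723 > 657.50 → outlier.
932 > 657.50 → outlier.
985 > 657.50 → outlier.
All remaining values lie within [109.50, 657.50].

662, 723, 932, 985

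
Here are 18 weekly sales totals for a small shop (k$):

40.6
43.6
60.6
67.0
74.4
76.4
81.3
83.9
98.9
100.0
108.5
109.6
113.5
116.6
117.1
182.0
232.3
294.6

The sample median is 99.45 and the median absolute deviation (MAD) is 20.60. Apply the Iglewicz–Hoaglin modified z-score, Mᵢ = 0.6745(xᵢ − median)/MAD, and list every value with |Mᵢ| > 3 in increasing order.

|Mᵢ| > 3 ⇔ |xᵢ − 99.45| > 3·20.60/0.6745 = 91.62.
So outliers lie outside [7.83, 191.07].
232.3: M = 4.35 → outlier.
294.6: M = 6.39 → outlier.

232.3, 294.6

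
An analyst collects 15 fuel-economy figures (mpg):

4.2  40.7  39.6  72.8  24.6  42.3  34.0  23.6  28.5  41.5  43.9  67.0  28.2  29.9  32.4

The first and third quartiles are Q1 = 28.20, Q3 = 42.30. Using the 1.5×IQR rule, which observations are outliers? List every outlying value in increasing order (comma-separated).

IQR = Q3 − Q1 = 42.30 − 28.20 = 14.10.
Lower fence = Q1 − 1.5·IQR = 28.20 − 21.15 = 7.05.
Upper fence = Q3 + 1.5·IQR = 42.30 + 21.15 = 63.45.
4.2 < 7.05 → outlier.
67.0 > 63.45 → outlier.
72.8 > 63.45 → outlier.
All remaining values lie within [7.05, 63.45].

4.2, 67.0, 72.8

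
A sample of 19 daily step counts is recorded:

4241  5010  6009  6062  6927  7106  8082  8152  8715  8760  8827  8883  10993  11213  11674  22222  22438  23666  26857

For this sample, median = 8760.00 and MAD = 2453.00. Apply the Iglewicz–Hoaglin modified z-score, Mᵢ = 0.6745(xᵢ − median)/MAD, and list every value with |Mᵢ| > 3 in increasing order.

|Mᵢ| > 3 ⇔ |xᵢ − 8760.00| > 3·2453.00/0.6745 = 10910.30.
So outliers lie outside [-2150.30, 19670.30].
22222: M = 3.70 → outlier.
22438: M = 3.76 → outlier.
23666: M = 4.10 → outlier.
26857: M = 4.98 → outlier.

22222, 22438, 23666, 26857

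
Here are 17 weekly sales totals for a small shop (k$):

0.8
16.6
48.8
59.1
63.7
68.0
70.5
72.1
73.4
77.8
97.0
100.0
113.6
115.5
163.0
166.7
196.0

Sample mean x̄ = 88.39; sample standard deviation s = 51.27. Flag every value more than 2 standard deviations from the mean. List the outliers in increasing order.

196.0

Cutoffs at x̄ ± 2s: 88.39 ± 2·51.27 = [-14.15, 190.93].
196.0: z = 2.10, |z| > 2 → outlier.
Every other value lies within [-14.15, 190.93].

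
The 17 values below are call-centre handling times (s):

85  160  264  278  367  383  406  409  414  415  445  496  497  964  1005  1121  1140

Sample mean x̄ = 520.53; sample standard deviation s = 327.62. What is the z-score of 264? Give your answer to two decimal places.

-0.78

z = (264 − 520.53) / 327.62 = -0.78.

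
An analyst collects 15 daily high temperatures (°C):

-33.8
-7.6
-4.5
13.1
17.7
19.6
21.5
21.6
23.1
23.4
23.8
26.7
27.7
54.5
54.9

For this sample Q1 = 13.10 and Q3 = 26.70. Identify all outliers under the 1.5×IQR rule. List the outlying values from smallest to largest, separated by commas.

-33.8, -7.6, 54.5, 54.9

IQR = Q3 − Q1 = 26.70 − 13.10 = 13.60.
Lower fence = Q1 − 1.5·IQR = 13.10 − 20.40 = -7.30.
Upper fence = Q3 + 1.5·IQR = 26.70 + 20.40 = 47.10.
-33.8 < -7.30 → outlier.
-7.6 < -7.30 → outlier.
54.5 > 47.10 → outlier.
54.9 > 47.10 → outlier.
All remaining values lie within [-7.30, 47.10].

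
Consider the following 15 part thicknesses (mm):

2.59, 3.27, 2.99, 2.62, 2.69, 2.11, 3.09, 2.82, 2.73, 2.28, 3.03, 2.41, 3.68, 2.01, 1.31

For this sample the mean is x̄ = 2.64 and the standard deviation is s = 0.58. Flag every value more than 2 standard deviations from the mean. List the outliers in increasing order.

1.31

Cutoffs at x̄ ± 2s: 2.64 ± 2·0.58 = [1.48, 3.80].
1.31: z = -2.29, |z| > 2 → outlier.
Every other value lies within [1.48, 3.80].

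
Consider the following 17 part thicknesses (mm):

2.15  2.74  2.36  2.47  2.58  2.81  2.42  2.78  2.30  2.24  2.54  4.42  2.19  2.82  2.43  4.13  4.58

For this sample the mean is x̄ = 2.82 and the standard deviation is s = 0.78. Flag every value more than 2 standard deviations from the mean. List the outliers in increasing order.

4.42, 4.58

Cutoffs at x̄ ± 2s: 2.82 ± 2·0.78 = [1.26, 4.38].
4.42: z = 2.05, |z| > 2 → outlier.
4.58: z = 2.26, |z| > 2 → outlier.
Every other value lies within [1.26, 4.38].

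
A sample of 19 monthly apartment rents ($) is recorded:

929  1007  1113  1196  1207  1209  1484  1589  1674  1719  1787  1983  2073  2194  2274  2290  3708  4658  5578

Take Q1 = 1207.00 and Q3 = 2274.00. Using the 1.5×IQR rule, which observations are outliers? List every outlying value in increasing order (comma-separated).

IQR = Q3 − Q1 = 2274.00 − 1207.00 = 1067.00.
Lower fence = Q1 − 1.5·IQR = 1207.00 − 1600.50 = -393.50.
Upper fence = Q3 + 1.5·IQR = 2274.00 + 1600.50 = 3874.50.
4658 > 3874.50 → outlier.
5578 > 3874.50 → outlier.
All remaining values lie within [-393.50, 3874.50].

4658, 5578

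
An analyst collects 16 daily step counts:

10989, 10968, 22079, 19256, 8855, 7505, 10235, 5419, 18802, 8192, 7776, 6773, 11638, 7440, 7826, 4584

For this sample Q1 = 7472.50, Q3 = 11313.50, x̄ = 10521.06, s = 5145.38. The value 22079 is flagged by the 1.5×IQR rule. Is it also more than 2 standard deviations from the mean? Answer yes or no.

yes

z = (22079 − 10521.06) / 5145.38 = 2.25.
|z| = 2.25 > 2.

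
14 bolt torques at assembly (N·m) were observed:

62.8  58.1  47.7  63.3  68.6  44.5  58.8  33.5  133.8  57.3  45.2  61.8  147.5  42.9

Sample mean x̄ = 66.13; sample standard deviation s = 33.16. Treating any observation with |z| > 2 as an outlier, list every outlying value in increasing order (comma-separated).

133.8, 147.5

Cutoffs at x̄ ± 2s: 66.13 ± 2·33.16 = [-0.19, 132.45].
133.8: z = 2.04, |z| > 2 → outlier.
147.5: z = 2.45, |z| > 2 → outlier.
Every other value lies within [-0.19, 132.45].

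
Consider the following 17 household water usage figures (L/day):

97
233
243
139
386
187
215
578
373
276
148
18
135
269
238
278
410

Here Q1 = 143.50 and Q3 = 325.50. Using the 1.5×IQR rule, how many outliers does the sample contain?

0

IQR = 182.00; fences at 143.50 − 273.00 = -129.50 and 325.50 + 273.00 = 598.50.
Every value lies within the cutoffs.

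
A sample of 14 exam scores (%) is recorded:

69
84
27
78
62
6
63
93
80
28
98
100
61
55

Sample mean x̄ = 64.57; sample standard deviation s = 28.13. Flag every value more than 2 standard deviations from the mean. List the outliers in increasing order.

6

Cutoffs at x̄ ± 2s: 64.57 ± 2·28.13 = [8.31, 120.83].
6: z = -2.08, |z| > 2 → outlier.
Every other value lies within [8.31, 120.83].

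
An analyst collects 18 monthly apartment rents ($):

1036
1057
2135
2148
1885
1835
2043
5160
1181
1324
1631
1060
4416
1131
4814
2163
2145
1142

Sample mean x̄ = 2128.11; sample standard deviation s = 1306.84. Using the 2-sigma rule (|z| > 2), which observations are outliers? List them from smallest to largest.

4814, 5160

Cutoffs at x̄ ± 2s: 2128.11 ± 2·1306.84 = [-485.57, 4741.79].
4814: z = 2.06, |z| > 2 → outlier.
5160: z = 2.32, |z| > 2 → outlier.
Every other value lies within [-485.57, 4741.79].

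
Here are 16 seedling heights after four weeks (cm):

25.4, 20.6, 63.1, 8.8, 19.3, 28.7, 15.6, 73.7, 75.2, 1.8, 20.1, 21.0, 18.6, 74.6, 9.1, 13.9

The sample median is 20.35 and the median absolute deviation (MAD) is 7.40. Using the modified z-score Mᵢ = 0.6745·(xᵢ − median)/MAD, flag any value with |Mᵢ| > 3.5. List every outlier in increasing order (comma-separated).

|Mᵢ| > 3.5 ⇔ |xᵢ − 20.35| > 3.5·7.40/0.6745 = 38.40.
So outliers lie outside [-18.05, 58.75].
63.1: M = 3.90 → outlier.
73.7: M = 4.86 → outlier.
74.6: M = 4.94 → outlier.
75.2: M = 5.00 → outlier.

63.1, 73.7, 74.6, 75.2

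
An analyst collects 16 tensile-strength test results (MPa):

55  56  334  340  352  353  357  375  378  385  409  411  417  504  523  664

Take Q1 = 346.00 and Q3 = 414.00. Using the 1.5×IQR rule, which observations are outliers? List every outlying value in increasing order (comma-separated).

IQR = Q3 − Q1 = 414.00 − 346.00 = 68.00.
Lower fence = Q1 − 1.5·IQR = 346.00 − 102.00 = 244.00.
Upper fence = Q3 + 1.5·IQR = 414.00 + 102.00 = 516.00.
55 < 244.00 → outlier.
56 < 244.00 → outlier.
523 > 516.00 → outlier.
664 > 516.00 → outlier.
All remaining values lie within [244.00, 516.00].

55, 56, 523, 664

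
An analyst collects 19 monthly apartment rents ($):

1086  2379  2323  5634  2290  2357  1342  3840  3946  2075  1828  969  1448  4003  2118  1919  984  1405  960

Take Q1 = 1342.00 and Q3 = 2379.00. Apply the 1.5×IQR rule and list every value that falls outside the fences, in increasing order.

3946, 4003, 5634

IQR = Q3 − Q1 = 2379.00 − 1342.00 = 1037.00.
Lower fence = Q1 − 1.5·IQR = 1342.00 − 1555.50 = -213.50.
Upper fence = Q3 + 1.5·IQR = 2379.00 + 1555.50 = 3934.50.
3946 > 3934.50 → outlier.
4003 > 3934.50 → outlier.
5634 > 3934.50 → outlier.
All remaining values lie within [-213.50, 3934.50].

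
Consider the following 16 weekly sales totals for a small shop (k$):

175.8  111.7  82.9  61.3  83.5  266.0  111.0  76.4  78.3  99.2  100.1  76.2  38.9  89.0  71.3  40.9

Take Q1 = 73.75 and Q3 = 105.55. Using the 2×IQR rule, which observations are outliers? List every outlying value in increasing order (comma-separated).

IQR = Q3 − Q1 = 105.55 − 73.75 = 31.80.
Lower fence = Q1 − 2·IQR = 73.75 − 63.60 = 10.15.
Upper fence = Q3 + 2·IQR = 105.55 + 63.60 = 169.15.
175.8 > 169.15 → outlier.
266.0 > 169.15 → outlier.
All remaining values lie within [10.15, 169.15].

175.8, 266.0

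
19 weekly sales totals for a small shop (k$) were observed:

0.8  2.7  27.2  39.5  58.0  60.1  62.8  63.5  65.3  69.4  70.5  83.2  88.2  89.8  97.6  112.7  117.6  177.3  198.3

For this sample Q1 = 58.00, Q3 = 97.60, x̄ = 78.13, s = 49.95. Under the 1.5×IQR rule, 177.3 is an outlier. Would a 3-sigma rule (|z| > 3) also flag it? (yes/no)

z = (177.3 − 78.13) / 49.95 = 1.99.
|z| = 1.99 ≤ 3.

no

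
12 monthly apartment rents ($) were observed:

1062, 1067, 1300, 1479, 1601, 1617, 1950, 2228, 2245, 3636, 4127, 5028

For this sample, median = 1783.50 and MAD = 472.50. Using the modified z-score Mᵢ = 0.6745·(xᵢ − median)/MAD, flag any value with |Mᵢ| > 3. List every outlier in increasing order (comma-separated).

|Mᵢ| > 3 ⇔ |xᵢ − 1783.50| > 3·472.50/0.6745 = 2101.56.
So outliers lie outside [-318.06, 3885.06].
4127: M = 3.35 → outlier.
5028: M = 4.63 → outlier.

4127, 5028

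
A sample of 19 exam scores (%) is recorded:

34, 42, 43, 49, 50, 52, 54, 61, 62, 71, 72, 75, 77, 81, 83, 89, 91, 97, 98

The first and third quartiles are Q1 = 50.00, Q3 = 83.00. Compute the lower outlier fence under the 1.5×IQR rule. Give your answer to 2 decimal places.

0.50

IQR = Q3 − Q1 = 83.00 − 50.00 = 33.00.
Lower fence = Q1 − 1.5·IQR = 50.00 − 49.50 = 0.50.
Upper fence = Q3 + 1.5·IQR = 83.00 + 49.50 = 132.50.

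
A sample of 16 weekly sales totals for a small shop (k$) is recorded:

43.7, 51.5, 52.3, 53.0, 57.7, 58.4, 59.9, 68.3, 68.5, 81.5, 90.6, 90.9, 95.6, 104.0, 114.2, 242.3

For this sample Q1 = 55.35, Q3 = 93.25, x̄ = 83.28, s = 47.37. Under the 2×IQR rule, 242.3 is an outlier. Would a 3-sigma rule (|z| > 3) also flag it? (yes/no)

z = (242.3 − 83.28) / 47.37 = 3.36.
|z| = 3.36 > 3.

yes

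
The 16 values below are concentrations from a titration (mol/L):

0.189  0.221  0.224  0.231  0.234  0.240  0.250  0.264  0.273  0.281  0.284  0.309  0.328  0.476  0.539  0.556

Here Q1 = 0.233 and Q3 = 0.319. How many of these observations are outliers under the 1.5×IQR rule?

3

IQR = 0.086; fences at 0.233 − 0.129 = 0.104 and 0.319 + 0.129 = 0.448.
Outside the cutoffs: 0.476, 0.539, 0.556.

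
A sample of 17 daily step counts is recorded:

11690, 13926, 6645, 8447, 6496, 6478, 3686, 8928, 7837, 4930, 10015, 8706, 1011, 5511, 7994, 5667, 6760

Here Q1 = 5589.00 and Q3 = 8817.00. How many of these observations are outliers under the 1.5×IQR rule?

IQR = 3228.00; fences at 5589.00 − 4842.00 = 747.00 and 8817.00 + 4842.00 = 13659.00.
Outside the cutoffs: 13926.

1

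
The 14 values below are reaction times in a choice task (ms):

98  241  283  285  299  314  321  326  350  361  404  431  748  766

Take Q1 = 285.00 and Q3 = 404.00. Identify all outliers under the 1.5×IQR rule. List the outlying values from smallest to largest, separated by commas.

98, 748, 766

IQR = Q3 − Q1 = 404.00 − 285.00 = 119.00.
Lower fence = Q1 − 1.5·IQR = 285.00 − 178.50 = 106.50.
Upper fence = Q3 + 1.5·IQR = 404.00 + 178.50 = 582.50.
98 < 106.50 → outlier.
748 > 582.50 → outlier.
766 > 582.50 → outlier.
All remaining values lie within [106.50, 582.50].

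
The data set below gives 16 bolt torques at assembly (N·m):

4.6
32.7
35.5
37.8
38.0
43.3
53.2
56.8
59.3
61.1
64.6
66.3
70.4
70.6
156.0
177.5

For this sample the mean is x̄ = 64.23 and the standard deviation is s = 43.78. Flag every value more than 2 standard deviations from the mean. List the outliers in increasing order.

156.0, 177.5

Cutoffs at x̄ ± 2s: 64.23 ± 2·43.78 = [-23.33, 151.79].
156.0: z = 2.10, |z| > 2 → outlier.
177.5: z = 2.59, |z| > 2 → outlier.
Every other value lies within [-23.33, 151.79].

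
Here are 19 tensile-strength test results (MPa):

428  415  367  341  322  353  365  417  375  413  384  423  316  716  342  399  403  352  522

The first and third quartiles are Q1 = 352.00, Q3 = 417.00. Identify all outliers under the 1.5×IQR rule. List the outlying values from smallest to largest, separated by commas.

522, 716

IQR = Q3 − Q1 = 417.00 − 352.00 = 65.00.
Lower fence = Q1 − 1.5·IQR = 352.00 − 97.50 = 254.50.
Upper fence = Q3 + 1.5·IQR = 417.00 + 97.50 = 514.50.
522 > 514.50 → outlier.
716 > 514.50 → outlier.
All remaining values lie within [254.50, 514.50].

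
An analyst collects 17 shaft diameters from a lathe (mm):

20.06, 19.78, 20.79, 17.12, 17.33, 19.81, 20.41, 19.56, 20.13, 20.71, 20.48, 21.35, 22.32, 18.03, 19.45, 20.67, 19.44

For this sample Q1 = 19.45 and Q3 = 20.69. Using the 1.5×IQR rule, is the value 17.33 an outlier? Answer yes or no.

yes

IQR = Q3 − Q1 = 20.69 − 19.45 = 1.24.
Lower fence = Q1 − 1.5·IQR = 19.45 − 1.86 = 17.59.
Upper fence = Q3 + 1.5·IQR = 20.69 + 1.86 = 22.55.
17.33 lies below the lower fence.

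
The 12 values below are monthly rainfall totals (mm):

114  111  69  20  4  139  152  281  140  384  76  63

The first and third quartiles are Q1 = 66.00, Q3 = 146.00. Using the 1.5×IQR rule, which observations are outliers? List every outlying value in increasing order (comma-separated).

IQR = Q3 − Q1 = 146.00 − 66.00 = 80.00.
Lower fence = Q1 − 1.5·IQR = 66.00 − 120.00 = -54.00.
Upper fence = Q3 + 1.5·IQR = 146.00 + 120.00 = 266.00.
281 > 266.00 → outlier.
384 > 266.00 → outlier.
All remaining values lie within [-54.00, 266.00].

281, 384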